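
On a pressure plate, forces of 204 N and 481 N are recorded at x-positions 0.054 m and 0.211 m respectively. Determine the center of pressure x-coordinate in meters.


COP_x = (F1*x1 + F2*x2) / (F1 + F2)
COP_x = (204*0.054 + 481*0.211) / (204 + 481)
Numerator = 112.5070
Denominator = 685
COP_x = 0.1642


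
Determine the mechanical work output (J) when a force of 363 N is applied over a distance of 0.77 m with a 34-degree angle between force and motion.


W = F * d * cos(theta)
theta = 34 deg = 0.5934 rad
cos(theta) = 0.8290
W = 363 * 0.77 * 0.8290
W = 231.7243


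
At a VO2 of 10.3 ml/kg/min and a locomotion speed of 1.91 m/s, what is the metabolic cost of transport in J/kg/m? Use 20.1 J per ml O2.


Power per kg = VO2 * 20.1 / 60
Power per kg = 10.3 * 20.1 / 60 = 3.4505 W/kg
Cost = power_per_kg / speed
Cost = 3.4505 / 1.91
Cost = 1.8065


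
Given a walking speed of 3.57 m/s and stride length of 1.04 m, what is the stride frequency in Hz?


f = v / stride_length
f = 3.57 / 1.04
f = 3.4327


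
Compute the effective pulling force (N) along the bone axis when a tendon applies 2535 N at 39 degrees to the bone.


F_eff = F_tendon * cos(theta)
theta = 39 deg = 0.6807 rad
cos(theta) = 0.7771
F_eff = 2535 * 0.7771
F_eff = 1970.0650


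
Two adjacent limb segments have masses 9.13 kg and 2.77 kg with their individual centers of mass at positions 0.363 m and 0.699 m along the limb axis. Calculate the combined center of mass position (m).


COM = (m1*x1 + m2*x2) / (m1 + m2)
COM = (9.13*0.363 + 2.77*0.699) / (9.13 + 2.77)
Numerator = 5.2504
Denominator = 11.9000
COM = 0.4412


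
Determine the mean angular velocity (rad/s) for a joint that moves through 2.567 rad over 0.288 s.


omega = delta_theta / delta_t
omega = 2.567 / 0.288
omega = 8.9132


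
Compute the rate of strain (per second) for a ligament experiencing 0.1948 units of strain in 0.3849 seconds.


strain_rate = delta_strain / delta_t
strain_rate = 0.1948 / 0.3849
strain_rate = 0.5061


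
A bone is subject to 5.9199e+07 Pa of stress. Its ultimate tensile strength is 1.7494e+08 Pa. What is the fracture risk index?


FRI = applied / ultimate
FRI = 5.9199e+07 / 1.7494e+08
FRI = 0.3384


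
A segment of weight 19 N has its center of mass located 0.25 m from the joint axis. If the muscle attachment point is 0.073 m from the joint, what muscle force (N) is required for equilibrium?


F_muscle = W * d_load / d_muscle
F_muscle = 19 * 0.25 / 0.073
Numerator = 4.7500
F_muscle = 65.0685


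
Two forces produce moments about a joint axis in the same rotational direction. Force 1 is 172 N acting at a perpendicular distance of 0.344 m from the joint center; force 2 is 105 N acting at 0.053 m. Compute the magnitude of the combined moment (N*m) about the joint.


M = F1 * d1 + F2 * d2
M = 172 * 0.344 + 105 * 0.053
M = 59.1680 + 5.5650
M = 64.7330


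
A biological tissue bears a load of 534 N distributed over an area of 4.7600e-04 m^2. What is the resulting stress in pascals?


stress = F / A
stress = 534 / 4.7600e-04
stress = 1.1218e+06


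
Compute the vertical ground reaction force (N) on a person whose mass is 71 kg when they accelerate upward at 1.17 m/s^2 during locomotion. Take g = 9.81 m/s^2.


GRF = m * (g + a)
GRF = 71 * (9.81 + 1.17)
GRF = 71 * 10.9800
GRF = 779.5800


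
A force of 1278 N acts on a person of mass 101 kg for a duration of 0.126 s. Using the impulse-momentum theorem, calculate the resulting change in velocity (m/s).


J = F * dt = 1278 * 0.126 = 161.0280 N*s
delta_v = J / m
delta_v = 161.0280 / 101
delta_v = 1.5943


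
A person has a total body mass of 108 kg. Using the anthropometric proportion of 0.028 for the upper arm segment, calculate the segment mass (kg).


m_segment = body_mass * fraction
m_segment = 108 * 0.028
m_segment = 3.0240


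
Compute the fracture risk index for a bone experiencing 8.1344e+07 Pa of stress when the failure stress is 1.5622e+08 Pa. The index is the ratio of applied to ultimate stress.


FRI = applied / ultimate
FRI = 8.1344e+07 / 1.5622e+08
FRI = 0.5207


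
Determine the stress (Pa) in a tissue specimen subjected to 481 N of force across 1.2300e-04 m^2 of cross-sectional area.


stress = F / A
stress = 481 / 1.2300e-04
stress = 3.9106e+06


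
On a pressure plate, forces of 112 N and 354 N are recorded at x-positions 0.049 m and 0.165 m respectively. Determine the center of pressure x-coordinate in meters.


COP_x = (F1*x1 + F2*x2) / (F1 + F2)
COP_x = (112*0.049 + 354*0.165) / (112 + 354)
Numerator = 63.8980
Denominator = 466
COP_x = 0.1371


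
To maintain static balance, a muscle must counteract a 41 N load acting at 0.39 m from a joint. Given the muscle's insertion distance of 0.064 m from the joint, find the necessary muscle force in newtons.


F_muscle = W * d_load / d_muscle
F_muscle = 41 * 0.39 / 0.064
Numerator = 15.9900
F_muscle = 249.8438


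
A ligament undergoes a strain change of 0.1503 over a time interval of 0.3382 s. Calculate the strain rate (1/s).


strain_rate = delta_strain / delta_t
strain_rate = 0.1503 / 0.3382
strain_rate = 0.4444


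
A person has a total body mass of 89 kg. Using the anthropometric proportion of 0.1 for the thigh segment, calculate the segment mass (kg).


m_segment = body_mass * fraction
m_segment = 89 * 0.1
m_segment = 8.9000


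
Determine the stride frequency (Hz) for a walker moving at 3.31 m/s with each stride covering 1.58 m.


f = v / stride_length
f = 3.31 / 1.58
f = 2.0949


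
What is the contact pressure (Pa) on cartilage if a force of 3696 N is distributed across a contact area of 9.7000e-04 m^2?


P = F / A
P = 3696 / 9.7000e-04
P = 3.8103e+06


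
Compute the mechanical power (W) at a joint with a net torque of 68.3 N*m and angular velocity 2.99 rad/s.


P = M * omega
P = 68.3 * 2.99
P = 204.2170


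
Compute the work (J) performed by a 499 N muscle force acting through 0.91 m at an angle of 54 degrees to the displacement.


W = F * d * cos(theta)
theta = 54 deg = 0.9425 rad
cos(theta) = 0.5878
W = 499 * 0.91 * 0.5878
W = 266.9074


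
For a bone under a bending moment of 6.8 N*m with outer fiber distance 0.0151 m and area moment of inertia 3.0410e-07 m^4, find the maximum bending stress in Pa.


sigma = M * c / I
sigma = 6.8 * 0.0151 / 3.0410e-07
M * c = 0.1027
sigma = 337652.0881


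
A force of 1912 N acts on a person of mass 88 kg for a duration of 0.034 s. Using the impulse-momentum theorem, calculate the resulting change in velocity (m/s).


J = F * dt = 1912 * 0.034 = 65.0080 N*s
delta_v = J / m
delta_v = 65.0080 / 88
delta_v = 0.7387


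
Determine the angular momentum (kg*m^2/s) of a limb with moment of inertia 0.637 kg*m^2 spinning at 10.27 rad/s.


L = I * omega
L = 0.637 * 10.27
L = 6.5420


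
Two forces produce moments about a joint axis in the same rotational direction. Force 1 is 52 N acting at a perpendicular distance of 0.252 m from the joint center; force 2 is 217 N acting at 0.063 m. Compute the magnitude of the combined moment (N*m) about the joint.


M = F1 * d1 + F2 * d2
M = 52 * 0.252 + 217 * 0.063
M = 13.1040 + 13.6710
M = 26.7750


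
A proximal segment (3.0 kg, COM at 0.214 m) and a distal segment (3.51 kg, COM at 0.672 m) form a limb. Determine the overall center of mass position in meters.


COM = (m1*x1 + m2*x2) / (m1 + m2)
COM = (3.0*0.214 + 3.51*0.672) / (3.0 + 3.51)
Numerator = 3.0007
Denominator = 6.5100
COM = 0.4609


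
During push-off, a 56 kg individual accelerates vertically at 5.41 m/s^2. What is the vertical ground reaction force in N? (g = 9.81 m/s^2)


GRF = m * (g + a)
GRF = 56 * (9.81 + 5.41)
GRF = 56 * 15.2200
GRF = 852.3200


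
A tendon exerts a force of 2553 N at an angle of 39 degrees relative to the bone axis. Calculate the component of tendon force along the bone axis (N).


F_eff = F_tendon * cos(theta)
theta = 39 deg = 0.6807 rad
cos(theta) = 0.7771
F_eff = 2553 * 0.7771
F_eff = 1984.0536


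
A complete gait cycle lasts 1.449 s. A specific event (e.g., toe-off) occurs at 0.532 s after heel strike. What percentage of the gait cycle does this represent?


pct = (event_time / cycle_time) * 100
pct = (0.532 / 1.449) * 100
ratio = 0.3671
pct = 36.7150


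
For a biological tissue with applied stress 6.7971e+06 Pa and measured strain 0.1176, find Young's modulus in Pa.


E = stress / strain
E = 6.7971e+06 / 0.1176
E = 5.7798e+07


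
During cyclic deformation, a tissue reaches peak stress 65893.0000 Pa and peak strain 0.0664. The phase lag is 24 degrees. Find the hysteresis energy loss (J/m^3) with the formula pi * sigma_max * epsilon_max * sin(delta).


E_loss = pi * sigma_max * epsilon_max * sin(delta)
delta = 24 deg = 0.4189 rad
sin(delta) = 0.4067
E_loss = pi * 65893.0000 * 0.0664 * 0.4067
E_loss = 5590.7559


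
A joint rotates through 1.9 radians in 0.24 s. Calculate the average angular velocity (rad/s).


omega = delta_theta / delta_t
omega = 1.9 / 0.24
omega = 7.9167


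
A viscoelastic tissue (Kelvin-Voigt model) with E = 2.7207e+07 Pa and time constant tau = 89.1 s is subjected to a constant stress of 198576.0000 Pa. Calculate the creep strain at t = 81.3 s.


epsilon(t) = (sigma/E) * (1 - exp(-t/tau))
sigma/E = 198576.0000 / 2.7207e+07 = 0.0073
exp(-t/tau) = exp(-81.3 / 89.1) = 0.4015
epsilon = 0.0073 * (1 - 0.4015)
epsilon = 0.0044


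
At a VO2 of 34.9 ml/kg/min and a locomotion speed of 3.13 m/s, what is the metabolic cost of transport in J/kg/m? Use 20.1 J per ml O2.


Power per kg = VO2 * 20.1 / 60
Power per kg = 34.9 * 20.1 / 60 = 11.6915 W/kg
Cost = power_per_kg / speed
Cost = 11.6915 / 3.13
Cost = 3.7353


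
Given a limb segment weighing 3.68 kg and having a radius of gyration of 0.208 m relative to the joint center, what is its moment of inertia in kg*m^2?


I = m * k^2
I = 3.68 * 0.208^2
k^2 = 0.0433
I = 0.1592


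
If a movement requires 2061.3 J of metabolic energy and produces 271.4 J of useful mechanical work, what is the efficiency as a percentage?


eta = (W_mech / E_meta) * 100
eta = (271.4 / 2061.3) * 100
ratio = 0.1317
eta = 13.1664


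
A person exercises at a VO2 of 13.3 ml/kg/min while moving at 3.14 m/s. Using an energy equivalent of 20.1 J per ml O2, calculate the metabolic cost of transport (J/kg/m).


Power per kg = VO2 * 20.1 / 60
Power per kg = 13.3 * 20.1 / 60 = 4.4555 W/kg
Cost = power_per_kg / speed
Cost = 4.4555 / 3.14
Cost = 1.4189


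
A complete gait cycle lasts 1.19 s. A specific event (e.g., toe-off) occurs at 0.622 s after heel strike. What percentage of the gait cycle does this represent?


pct = (event_time / cycle_time) * 100
pct = (0.622 / 1.19) * 100
ratio = 0.5227
pct = 52.2689


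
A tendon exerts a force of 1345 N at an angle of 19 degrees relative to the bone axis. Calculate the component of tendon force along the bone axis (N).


F_eff = F_tendon * cos(theta)
theta = 19 deg = 0.3316 rad
cos(theta) = 0.9455
F_eff = 1345 * 0.9455
F_eff = 1271.7225


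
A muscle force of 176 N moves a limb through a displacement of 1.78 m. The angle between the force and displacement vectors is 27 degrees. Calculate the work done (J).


W = F * d * cos(theta)
theta = 27 deg = 0.4712 rad
cos(theta) = 0.8910
W = 176 * 1.78 * 0.8910
W = 279.1345


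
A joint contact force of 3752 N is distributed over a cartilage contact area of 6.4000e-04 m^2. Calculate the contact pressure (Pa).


P = F / A
P = 3752 / 6.4000e-04
P = 5.8625e+06


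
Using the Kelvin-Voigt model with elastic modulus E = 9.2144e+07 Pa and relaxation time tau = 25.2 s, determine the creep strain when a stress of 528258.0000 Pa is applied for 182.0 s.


epsilon(t) = (sigma/E) * (1 - exp(-t/tau))
sigma/E = 528258.0000 / 9.2144e+07 = 0.0057
exp(-t/tau) = exp(-182.0 / 25.2) = 7.3018e-04
epsilon = 0.0057 * (1 - 7.3018e-04)
epsilon = 0.0057


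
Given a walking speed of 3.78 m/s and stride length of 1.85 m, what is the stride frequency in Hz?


f = v / stride_length
f = 3.78 / 1.85
f = 2.0432


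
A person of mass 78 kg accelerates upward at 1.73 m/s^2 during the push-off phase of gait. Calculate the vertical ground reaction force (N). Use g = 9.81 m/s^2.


GRF = m * (g + a)
GRF = 78 * (9.81 + 1.73)
GRF = 78 * 11.5400
GRF = 900.1200


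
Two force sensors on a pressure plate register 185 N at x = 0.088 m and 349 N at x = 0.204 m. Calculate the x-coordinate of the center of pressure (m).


COP_x = (F1*x1 + F2*x2) / (F1 + F2)
COP_x = (185*0.088 + 349*0.204) / (185 + 349)
Numerator = 87.4760
Denominator = 534
COP_x = 0.1638


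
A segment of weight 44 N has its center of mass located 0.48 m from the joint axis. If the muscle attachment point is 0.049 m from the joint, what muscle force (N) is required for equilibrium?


F_muscle = W * d_load / d_muscle
F_muscle = 44 * 0.48 / 0.049
Numerator = 21.1200
F_muscle = 431.0204


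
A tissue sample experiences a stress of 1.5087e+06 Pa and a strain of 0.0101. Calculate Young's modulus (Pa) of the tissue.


E = stress / strain
E = 1.5087e+06 / 0.0101
E = 1.4938e+08


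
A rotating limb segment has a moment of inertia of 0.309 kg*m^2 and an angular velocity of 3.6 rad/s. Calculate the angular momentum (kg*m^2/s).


L = I * omega
L = 0.309 * 3.6
L = 1.1124


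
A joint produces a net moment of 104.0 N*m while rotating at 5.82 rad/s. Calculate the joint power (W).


P = M * omega
P = 104.0 * 5.82
P = 605.2800


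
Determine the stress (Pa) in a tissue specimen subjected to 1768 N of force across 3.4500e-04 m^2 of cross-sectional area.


stress = F / A
stress = 1768 / 3.4500e-04
stress = 5.1246e+06


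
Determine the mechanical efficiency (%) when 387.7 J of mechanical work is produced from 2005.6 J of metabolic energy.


eta = (W_mech / E_meta) * 100
eta = (387.7 / 2005.6) * 100
ratio = 0.1933
eta = 19.3309


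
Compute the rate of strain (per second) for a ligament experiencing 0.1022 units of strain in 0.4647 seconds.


strain_rate = delta_strain / delta_t
strain_rate = 0.1022 / 0.4647
strain_rate = 0.2199


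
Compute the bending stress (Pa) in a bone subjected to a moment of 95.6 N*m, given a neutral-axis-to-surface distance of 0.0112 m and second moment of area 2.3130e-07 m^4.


sigma = M * c / I
sigma = 95.6 * 0.0112 / 2.3130e-07
M * c = 1.0707
sigma = 4.6291e+06


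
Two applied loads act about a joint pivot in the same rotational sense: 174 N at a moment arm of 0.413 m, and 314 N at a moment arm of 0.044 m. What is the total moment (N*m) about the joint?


M = F1 * d1 + F2 * d2
M = 174 * 0.413 + 314 * 0.044
M = 71.8620 + 13.8160
M = 85.6780


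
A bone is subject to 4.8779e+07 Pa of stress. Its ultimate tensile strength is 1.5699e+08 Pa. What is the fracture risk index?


FRI = applied / ultimate
FRI = 4.8779e+07 / 1.5699e+08
FRI = 0.3107


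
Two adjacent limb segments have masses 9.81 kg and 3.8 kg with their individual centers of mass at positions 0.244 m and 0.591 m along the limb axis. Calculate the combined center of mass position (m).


COM = (m1*x1 + m2*x2) / (m1 + m2)
COM = (9.81*0.244 + 3.8*0.591) / (9.81 + 3.8)
Numerator = 4.6394
Denominator = 13.6100
COM = 0.3409


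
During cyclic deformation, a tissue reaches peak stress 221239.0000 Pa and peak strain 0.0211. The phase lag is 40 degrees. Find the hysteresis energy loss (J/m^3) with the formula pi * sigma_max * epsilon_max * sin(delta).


E_loss = pi * sigma_max * epsilon_max * sin(delta)
delta = 40 deg = 0.6981 rad
sin(delta) = 0.6428
E_loss = pi * 221239.0000 * 0.0211 * 0.6428
E_loss = 9426.7396


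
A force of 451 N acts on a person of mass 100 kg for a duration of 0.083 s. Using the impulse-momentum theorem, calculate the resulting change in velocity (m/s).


J = F * dt = 451 * 0.083 = 37.4330 N*s
delta_v = J / m
delta_v = 37.4330 / 100
delta_v = 0.3743


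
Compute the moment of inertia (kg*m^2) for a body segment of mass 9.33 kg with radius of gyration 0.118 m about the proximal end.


I = m * k^2
I = 9.33 * 0.118^2
k^2 = 0.0139
I = 0.1299


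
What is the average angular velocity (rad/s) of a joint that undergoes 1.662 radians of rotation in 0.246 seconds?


omega = delta_theta / delta_t
omega = 1.662 / 0.246
omega = 6.7561


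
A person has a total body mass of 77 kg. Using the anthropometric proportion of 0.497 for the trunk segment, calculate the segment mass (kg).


m_segment = body_mass * fraction
m_segment = 77 * 0.497
m_segment = 38.2690


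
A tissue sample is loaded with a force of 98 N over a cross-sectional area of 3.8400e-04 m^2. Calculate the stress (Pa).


stress = F / A
stress = 98 / 3.8400e-04
stress = 255208.3333


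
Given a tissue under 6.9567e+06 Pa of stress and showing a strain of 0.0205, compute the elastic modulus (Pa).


E = stress / strain
E = 6.9567e+06 / 0.0205
E = 3.3935e+08


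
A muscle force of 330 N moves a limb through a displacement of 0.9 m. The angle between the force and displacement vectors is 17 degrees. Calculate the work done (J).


W = F * d * cos(theta)
theta = 17 deg = 0.2967 rad
cos(theta) = 0.9563
W = 330 * 0.9 * 0.9563
W = 284.0225


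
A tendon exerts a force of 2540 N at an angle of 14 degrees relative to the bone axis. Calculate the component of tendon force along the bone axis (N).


F_eff = F_tendon * cos(theta)
theta = 14 deg = 0.2443 rad
cos(theta) = 0.9703
F_eff = 2540 * 0.9703
F_eff = 2464.5511


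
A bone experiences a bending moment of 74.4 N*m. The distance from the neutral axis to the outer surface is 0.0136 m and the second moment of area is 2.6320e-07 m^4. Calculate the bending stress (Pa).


sigma = M * c / I
sigma = 74.4 * 0.0136 / 2.6320e-07
M * c = 1.0118
sigma = 3.8444e+06


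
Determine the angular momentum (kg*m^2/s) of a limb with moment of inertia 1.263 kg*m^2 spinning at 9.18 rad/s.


L = I * omega
L = 1.263 * 9.18
L = 11.5943


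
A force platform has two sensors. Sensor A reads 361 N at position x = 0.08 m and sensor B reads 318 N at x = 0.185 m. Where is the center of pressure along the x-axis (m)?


COP_x = (F1*x1 + F2*x2) / (F1 + F2)
COP_x = (361*0.08 + 318*0.185) / (361 + 318)
Numerator = 87.7100
Denominator = 679
COP_x = 0.1292


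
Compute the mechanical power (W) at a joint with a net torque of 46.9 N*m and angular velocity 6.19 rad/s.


P = M * omega
P = 46.9 * 6.19
P = 290.3110


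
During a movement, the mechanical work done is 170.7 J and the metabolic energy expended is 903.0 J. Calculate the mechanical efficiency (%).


eta = (W_mech / E_meta) * 100
eta = (170.7 / 903.0) * 100
ratio = 0.1890
eta = 18.9037


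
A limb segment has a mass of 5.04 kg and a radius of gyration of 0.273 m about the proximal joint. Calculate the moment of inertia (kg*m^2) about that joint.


I = m * k^2
I = 5.04 * 0.273^2
k^2 = 0.0745
I = 0.3756


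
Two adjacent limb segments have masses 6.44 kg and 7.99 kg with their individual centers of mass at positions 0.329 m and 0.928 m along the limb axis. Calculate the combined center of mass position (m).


COM = (m1*x1 + m2*x2) / (m1 + m2)
COM = (6.44*0.329 + 7.99*0.928) / (6.44 + 7.99)
Numerator = 9.5335
Denominator = 14.4300
COM = 0.6607


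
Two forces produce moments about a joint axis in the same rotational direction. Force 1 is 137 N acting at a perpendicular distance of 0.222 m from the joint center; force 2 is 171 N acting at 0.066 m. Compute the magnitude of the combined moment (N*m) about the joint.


M = F1 * d1 + F2 * d2
M = 137 * 0.222 + 171 * 0.066
M = 30.4140 + 11.2860
M = 41.7000


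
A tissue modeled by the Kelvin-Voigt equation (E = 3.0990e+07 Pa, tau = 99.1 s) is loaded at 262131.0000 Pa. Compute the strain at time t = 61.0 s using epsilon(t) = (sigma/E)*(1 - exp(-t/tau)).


epsilon(t) = (sigma/E) * (1 - exp(-t/tau))
sigma/E = 262131.0000 / 3.0990e+07 = 0.0085
exp(-t/tau) = exp(-61.0 / 99.1) = 0.5403
epsilon = 0.0085 * (1 - 0.5403)
epsilon = 0.0039


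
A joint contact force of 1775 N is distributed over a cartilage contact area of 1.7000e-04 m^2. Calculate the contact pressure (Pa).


P = F / A
P = 1775 / 1.7000e-04
P = 1.0441e+07


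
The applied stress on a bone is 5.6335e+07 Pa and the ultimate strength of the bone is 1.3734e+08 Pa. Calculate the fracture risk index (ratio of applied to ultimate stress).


FRI = applied / ultimate
FRI = 5.6335e+07 / 1.3734e+08
FRI = 0.4102


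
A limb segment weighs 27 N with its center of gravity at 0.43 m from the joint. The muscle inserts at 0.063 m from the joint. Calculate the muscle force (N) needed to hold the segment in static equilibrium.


F_muscle = W * d_load / d_muscle
F_muscle = 27 * 0.43 / 0.063
Numerator = 11.6100
F_muscle = 184.2857


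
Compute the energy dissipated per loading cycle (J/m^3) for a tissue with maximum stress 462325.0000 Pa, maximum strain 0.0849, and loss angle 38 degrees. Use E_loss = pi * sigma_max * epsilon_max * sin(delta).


E_loss = pi * sigma_max * epsilon_max * sin(delta)
delta = 38 deg = 0.6632 rad
sin(delta) = 0.6157
E_loss = pi * 462325.0000 * 0.0849 * 0.6157
E_loss = 75918.3779


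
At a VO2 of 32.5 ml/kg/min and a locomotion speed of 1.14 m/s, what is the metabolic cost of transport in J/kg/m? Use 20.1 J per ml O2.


Power per kg = VO2 * 20.1 / 60
Power per kg = 32.5 * 20.1 / 60 = 10.8875 W/kg
Cost = power_per_kg / speed
Cost = 10.8875 / 1.14
Cost = 9.5504


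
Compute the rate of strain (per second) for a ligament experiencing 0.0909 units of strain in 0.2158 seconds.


strain_rate = delta_strain / delta_t
strain_rate = 0.0909 / 0.2158
strain_rate = 0.4212


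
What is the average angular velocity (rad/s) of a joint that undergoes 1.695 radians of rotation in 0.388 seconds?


omega = delta_theta / delta_t
omega = 1.695 / 0.388
omega = 4.3686


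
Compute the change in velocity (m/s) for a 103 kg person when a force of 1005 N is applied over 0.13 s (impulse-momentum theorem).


J = F * dt = 1005 * 0.13 = 130.6500 N*s
delta_v = J / m
delta_v = 130.6500 / 103
delta_v = 1.2684


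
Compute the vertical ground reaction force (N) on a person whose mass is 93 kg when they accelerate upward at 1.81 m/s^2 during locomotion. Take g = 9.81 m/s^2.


GRF = m * (g + a)
GRF = 93 * (9.81 + 1.81)
GRF = 93 * 11.6200
GRF = 1080.6600


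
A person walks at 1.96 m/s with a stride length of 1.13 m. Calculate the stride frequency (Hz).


f = v / stride_length
f = 1.96 / 1.13
f = 1.7345


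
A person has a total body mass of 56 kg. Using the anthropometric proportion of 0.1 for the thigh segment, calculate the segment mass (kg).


m_segment = body_mass * fraction
m_segment = 56 * 0.1
m_segment = 5.6000


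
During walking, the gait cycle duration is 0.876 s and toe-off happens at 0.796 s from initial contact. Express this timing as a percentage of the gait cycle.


pct = (event_time / cycle_time) * 100
pct = (0.796 / 0.876) * 100
ratio = 0.9087
pct = 90.8676


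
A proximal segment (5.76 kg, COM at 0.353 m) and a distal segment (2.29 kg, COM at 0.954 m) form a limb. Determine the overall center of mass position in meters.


COM = (m1*x1 + m2*x2) / (m1 + m2)
COM = (5.76*0.353 + 2.29*0.954) / (5.76 + 2.29)
Numerator = 4.2179
Denominator = 8.0500
COM = 0.5240


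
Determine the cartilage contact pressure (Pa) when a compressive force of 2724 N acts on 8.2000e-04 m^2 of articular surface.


P = F / A
P = 2724 / 8.2000e-04
P = 3.3220e+06


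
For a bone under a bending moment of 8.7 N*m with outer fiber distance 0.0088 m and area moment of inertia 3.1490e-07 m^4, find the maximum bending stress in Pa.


sigma = M * c / I
sigma = 8.7 * 0.0088 / 3.1490e-07
M * c = 0.0766
sigma = 243124.8015


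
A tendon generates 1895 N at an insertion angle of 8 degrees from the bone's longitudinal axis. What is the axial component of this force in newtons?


F_eff = F_tendon * cos(theta)
theta = 8 deg = 0.1396 rad
cos(theta) = 0.9903
F_eff = 1895 * 0.9903
F_eff = 1876.5580


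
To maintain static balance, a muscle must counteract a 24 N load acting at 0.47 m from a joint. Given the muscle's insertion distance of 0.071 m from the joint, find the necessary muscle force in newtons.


F_muscle = W * d_load / d_muscle
F_muscle = 24 * 0.47 / 0.071
Numerator = 11.2800
F_muscle = 158.8732


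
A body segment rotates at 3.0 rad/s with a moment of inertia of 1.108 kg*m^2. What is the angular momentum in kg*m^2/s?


L = I * omega
L = 1.108 * 3.0
L = 3.3240


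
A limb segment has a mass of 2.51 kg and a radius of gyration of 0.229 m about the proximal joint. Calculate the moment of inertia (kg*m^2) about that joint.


I = m * k^2
I = 2.51 * 0.229^2
k^2 = 0.0524
I = 0.1316


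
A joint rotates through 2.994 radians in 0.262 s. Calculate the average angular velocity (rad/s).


omega = delta_theta / delta_t
omega = 2.994 / 0.262
omega = 11.4275


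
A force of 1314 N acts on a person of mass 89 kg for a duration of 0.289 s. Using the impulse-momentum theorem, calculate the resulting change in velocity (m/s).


J = F * dt = 1314 * 0.289 = 379.7460 N*s
delta_v = J / m
delta_v = 379.7460 / 89
delta_v = 4.2668


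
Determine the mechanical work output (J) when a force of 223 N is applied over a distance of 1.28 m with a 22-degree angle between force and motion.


W = F * d * cos(theta)
theta = 22 deg = 0.3840 rad
cos(theta) = 0.9272
W = 223 * 1.28 * 0.9272
W = 264.6554


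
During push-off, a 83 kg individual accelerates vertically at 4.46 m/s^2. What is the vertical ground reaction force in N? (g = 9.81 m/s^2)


GRF = m * (g + a)
GRF = 83 * (9.81 + 4.46)
GRF = 83 * 14.2700
GRF = 1184.4100


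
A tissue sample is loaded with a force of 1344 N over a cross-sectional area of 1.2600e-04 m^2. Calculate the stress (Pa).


stress = F / A
stress = 1344 / 1.2600e-04
stress = 1.0667e+07


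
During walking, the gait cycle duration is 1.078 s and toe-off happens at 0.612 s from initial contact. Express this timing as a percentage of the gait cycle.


pct = (event_time / cycle_time) * 100
pct = (0.612 / 1.078) * 100
ratio = 0.5677
pct = 56.7718


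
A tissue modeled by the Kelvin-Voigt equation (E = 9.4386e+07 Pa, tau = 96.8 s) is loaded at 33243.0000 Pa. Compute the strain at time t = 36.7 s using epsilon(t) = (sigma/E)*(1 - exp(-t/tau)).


epsilon(t) = (sigma/E) * (1 - exp(-t/tau))
sigma/E = 33243.0000 / 9.4386e+07 = 3.5220e-04
exp(-t/tau) = exp(-36.7 / 96.8) = 0.6845
epsilon = 3.5220e-04 * (1 - 0.6845)
epsilon = 1.1114e-04


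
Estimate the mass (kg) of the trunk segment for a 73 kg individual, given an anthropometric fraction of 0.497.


m_segment = body_mass * fraction
m_segment = 73 * 0.497
m_segment = 36.2810


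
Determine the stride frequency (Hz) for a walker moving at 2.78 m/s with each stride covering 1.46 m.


f = v / stride_length
f = 2.78 / 1.46
f = 1.9041


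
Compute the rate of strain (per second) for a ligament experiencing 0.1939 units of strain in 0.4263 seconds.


strain_rate = delta_strain / delta_t
strain_rate = 0.1939 / 0.4263
strain_rate = 0.4548


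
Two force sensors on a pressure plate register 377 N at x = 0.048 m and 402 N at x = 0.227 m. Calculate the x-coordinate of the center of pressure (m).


COP_x = (F1*x1 + F2*x2) / (F1 + F2)
COP_x = (377*0.048 + 402*0.227) / (377 + 402)
Numerator = 109.3500
Denominator = 779
COP_x = 0.1404


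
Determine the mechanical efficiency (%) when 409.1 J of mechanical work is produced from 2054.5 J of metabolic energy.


eta = (W_mech / E_meta) * 100
eta = (409.1 / 2054.5) * 100
ratio = 0.1991
eta = 19.9124


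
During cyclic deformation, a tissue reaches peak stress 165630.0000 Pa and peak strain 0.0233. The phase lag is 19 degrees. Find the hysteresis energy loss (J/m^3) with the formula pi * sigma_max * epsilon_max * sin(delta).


E_loss = pi * sigma_max * epsilon_max * sin(delta)
delta = 19 deg = 0.3316 rad
sin(delta) = 0.3256
E_loss = pi * 165630.0000 * 0.0233 * 0.3256
E_loss = 3947.1780


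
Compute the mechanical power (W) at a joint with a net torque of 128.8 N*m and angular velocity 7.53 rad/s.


P = M * omega
P = 128.8 * 7.53
P = 969.8640


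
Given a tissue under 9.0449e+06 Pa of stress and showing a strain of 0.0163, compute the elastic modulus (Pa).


E = stress / strain
E = 9.0449e+06 / 0.0163
E = 5.5490e+08


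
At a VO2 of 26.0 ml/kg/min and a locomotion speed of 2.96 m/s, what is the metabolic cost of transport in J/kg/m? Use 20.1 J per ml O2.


Power per kg = VO2 * 20.1 / 60
Power per kg = 26.0 * 20.1 / 60 = 8.7100 W/kg
Cost = power_per_kg / speed
Cost = 8.7100 / 2.96
Cost = 2.9426


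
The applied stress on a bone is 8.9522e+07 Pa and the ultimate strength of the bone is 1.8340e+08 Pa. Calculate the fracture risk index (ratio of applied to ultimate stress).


FRI = applied / ultimate
FRI = 8.9522e+07 / 1.8340e+08
FRI = 0.4881


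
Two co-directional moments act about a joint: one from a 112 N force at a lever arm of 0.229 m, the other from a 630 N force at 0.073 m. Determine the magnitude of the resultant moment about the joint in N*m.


M = F1 * d1 + F2 * d2
M = 112 * 0.229 + 630 * 0.073
M = 25.6480 + 45.9900
M = 71.6380


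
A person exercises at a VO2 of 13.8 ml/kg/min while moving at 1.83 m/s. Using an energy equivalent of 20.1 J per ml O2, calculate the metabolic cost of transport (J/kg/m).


Power per kg = VO2 * 20.1 / 60
Power per kg = 13.8 * 20.1 / 60 = 4.6230 W/kg
Cost = power_per_kg / speed
Cost = 4.6230 / 1.83
Cost = 2.5262


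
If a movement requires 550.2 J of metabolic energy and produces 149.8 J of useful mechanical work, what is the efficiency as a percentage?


eta = (W_mech / E_meta) * 100
eta = (149.8 / 550.2) * 100
ratio = 0.2723
eta = 27.2265


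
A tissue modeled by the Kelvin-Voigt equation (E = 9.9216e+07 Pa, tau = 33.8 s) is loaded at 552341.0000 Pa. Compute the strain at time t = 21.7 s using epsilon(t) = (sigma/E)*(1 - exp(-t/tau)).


epsilon(t) = (sigma/E) * (1 - exp(-t/tau))
sigma/E = 552341.0000 / 9.9216e+07 = 0.0056
exp(-t/tau) = exp(-21.7 / 33.8) = 0.5262
epsilon = 0.0056 * (1 - 0.5262)
epsilon = 0.0026


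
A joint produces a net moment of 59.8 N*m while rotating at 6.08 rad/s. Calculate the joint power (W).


P = M * omega
P = 59.8 * 6.08
P = 363.5840


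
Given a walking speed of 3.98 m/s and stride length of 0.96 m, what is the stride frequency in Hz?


f = v / stride_length
f = 3.98 / 0.96
f = 4.1458


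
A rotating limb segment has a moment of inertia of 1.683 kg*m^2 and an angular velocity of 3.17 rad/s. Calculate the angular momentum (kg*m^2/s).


L = I * omega
L = 1.683 * 3.17
L = 5.3351


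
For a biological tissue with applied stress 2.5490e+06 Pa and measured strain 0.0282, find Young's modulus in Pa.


E = stress / strain
E = 2.5490e+06 / 0.0282
E = 9.0390e+07


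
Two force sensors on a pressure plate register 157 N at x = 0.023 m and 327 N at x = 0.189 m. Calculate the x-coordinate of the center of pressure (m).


COP_x = (F1*x1 + F2*x2) / (F1 + F2)
COP_x = (157*0.023 + 327*0.189) / (157 + 327)
Numerator = 65.4140
Denominator = 484
COP_x = 0.1352


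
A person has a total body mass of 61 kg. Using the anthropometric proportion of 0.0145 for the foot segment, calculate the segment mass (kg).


m_segment = body_mass * fraction
m_segment = 61 * 0.0145
m_segment = 0.8845


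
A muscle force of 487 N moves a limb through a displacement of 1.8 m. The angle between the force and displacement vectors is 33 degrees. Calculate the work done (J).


W = F * d * cos(theta)
theta = 33 deg = 0.5760 rad
cos(theta) = 0.8387
W = 487 * 1.8 * 0.8387
W = 735.1786


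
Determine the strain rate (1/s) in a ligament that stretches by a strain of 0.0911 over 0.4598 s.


strain_rate = delta_strain / delta_t
strain_rate = 0.0911 / 0.4598
strain_rate = 0.1981


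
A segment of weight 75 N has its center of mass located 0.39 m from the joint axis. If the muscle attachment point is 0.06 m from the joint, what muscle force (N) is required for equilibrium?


F_muscle = W * d_load / d_muscle
F_muscle = 75 * 0.39 / 0.06
Numerator = 29.2500
F_muscle = 487.5000


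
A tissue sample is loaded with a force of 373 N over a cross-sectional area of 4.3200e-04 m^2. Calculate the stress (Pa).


stress = F / A
stress = 373 / 4.3200e-04
stress = 863425.9259


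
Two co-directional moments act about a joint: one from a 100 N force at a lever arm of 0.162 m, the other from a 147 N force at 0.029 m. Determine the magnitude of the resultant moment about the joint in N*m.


M = F1 * d1 + F2 * d2
M = 100 * 0.162 + 147 * 0.029
M = 16.2000 + 4.2630
M = 20.4630


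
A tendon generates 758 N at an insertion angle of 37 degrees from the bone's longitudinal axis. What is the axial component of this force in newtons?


F_eff = F_tendon * cos(theta)
theta = 37 deg = 0.6458 rad
cos(theta) = 0.7986
F_eff = 758 * 0.7986
F_eff = 605.3657


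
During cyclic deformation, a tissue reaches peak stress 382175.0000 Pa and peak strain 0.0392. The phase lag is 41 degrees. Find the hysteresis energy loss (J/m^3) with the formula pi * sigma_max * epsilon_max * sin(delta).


E_loss = pi * sigma_max * epsilon_max * sin(delta)
delta = 41 deg = 0.7156 rad
sin(delta) = 0.6561
E_loss = pi * 382175.0000 * 0.0392 * 0.6561
E_loss = 30877.4289


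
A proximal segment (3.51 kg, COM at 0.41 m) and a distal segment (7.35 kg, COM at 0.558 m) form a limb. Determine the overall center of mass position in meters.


COM = (m1*x1 + m2*x2) / (m1 + m2)
COM = (3.51*0.41 + 7.35*0.558) / (3.51 + 7.35)
Numerator = 5.5404
Denominator = 10.8600
COM = 0.5102


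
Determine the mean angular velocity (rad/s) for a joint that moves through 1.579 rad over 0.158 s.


omega = delta_theta / delta_t
omega = 1.579 / 0.158
omega = 9.9937


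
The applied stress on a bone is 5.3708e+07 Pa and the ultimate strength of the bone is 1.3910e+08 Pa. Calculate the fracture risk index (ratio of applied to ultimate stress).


FRI = applied / ultimate
FRI = 5.3708e+07 / 1.3910e+08
FRI = 0.3861


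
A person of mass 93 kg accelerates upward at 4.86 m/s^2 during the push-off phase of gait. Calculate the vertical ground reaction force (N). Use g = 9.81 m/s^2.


GRF = m * (g + a)
GRF = 93 * (9.81 + 4.86)
GRF = 93 * 14.6700
GRF = 1364.3100


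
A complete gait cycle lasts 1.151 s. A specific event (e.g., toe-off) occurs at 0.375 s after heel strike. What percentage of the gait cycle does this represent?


pct = (event_time / cycle_time) * 100
pct = (0.375 / 1.151) * 100
ratio = 0.3258
pct = 32.5804


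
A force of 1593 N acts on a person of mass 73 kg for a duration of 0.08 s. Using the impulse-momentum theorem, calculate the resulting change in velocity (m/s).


J = F * dt = 1593 * 0.08 = 127.4400 N*s
delta_v = J / m
delta_v = 127.4400 / 73
delta_v = 1.7458


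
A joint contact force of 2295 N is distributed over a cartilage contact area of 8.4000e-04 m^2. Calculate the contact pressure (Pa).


P = F / A
P = 2295 / 8.4000e-04
P = 2.7321e+06


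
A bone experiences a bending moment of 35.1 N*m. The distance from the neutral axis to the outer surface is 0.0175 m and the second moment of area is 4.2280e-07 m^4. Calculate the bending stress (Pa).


sigma = M * c / I
sigma = 35.1 * 0.0175 / 4.2280e-07
M * c = 0.6143
sigma = 1.4528e+06


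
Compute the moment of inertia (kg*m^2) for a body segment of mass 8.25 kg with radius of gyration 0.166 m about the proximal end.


I = m * k^2
I = 8.25 * 0.166^2
k^2 = 0.0276
I = 0.2273


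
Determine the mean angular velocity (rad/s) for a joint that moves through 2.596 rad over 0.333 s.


omega = delta_theta / delta_t
omega = 2.596 / 0.333
omega = 7.7958


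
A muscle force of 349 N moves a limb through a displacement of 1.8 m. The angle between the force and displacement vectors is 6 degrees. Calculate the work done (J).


W = F * d * cos(theta)
theta = 6 deg = 0.1047 rad
cos(theta) = 0.9945
W = 349 * 1.8 * 0.9945
W = 624.7587


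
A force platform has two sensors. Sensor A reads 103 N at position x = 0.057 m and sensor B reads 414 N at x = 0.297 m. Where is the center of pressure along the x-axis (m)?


COP_x = (F1*x1 + F2*x2) / (F1 + F2)
COP_x = (103*0.057 + 414*0.297) / (103 + 414)
Numerator = 128.8290
Denominator = 517
COP_x = 0.2492


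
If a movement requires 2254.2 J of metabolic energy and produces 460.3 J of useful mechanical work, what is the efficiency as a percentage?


eta = (W_mech / E_meta) * 100
eta = (460.3 / 2254.2) * 100
ratio = 0.2042
eta = 20.4197


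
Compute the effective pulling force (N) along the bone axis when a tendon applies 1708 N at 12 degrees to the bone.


F_eff = F_tendon * cos(theta)
theta = 12 deg = 0.2094 rad
cos(theta) = 0.9781
F_eff = 1708 * 0.9781
F_eff = 1670.6761


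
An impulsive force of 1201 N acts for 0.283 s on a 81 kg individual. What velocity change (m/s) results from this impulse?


J = F * dt = 1201 * 0.283 = 339.8830 N*s
delta_v = J / m
delta_v = 339.8830 / 81
delta_v = 4.1961


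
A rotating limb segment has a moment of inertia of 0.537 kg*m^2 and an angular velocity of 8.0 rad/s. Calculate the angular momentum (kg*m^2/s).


L = I * omega
L = 0.537 * 8.0
L = 4.2960


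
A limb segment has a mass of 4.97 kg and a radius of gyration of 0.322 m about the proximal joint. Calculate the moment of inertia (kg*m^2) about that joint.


I = m * k^2
I = 4.97 * 0.322^2
k^2 = 0.1037
I = 0.5153


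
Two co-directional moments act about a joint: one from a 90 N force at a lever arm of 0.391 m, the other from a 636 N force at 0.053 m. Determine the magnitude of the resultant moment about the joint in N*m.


M = F1 * d1 + F2 * d2
M = 90 * 0.391 + 636 * 0.053
M = 35.1900 + 33.7080
M = 68.8980


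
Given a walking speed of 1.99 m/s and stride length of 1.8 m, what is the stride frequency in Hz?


f = v / stride_length
f = 1.99 / 1.8
f = 1.1056


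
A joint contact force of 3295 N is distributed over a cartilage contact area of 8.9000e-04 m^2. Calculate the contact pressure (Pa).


P = F / A
P = 3295 / 8.9000e-04
P = 3.7022e+06


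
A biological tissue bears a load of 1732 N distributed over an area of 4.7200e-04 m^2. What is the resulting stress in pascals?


stress = F / A
stress = 1732 / 4.7200e-04
stress = 3.6695e+06


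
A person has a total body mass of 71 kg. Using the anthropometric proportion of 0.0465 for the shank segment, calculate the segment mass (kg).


m_segment = body_mass * fraction
m_segment = 71 * 0.0465
m_segment = 3.3015


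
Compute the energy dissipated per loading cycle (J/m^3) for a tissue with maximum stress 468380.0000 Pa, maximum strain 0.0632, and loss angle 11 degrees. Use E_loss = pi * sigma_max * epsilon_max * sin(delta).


E_loss = pi * sigma_max * epsilon_max * sin(delta)
delta = 11 deg = 0.1920 rad
sin(delta) = 0.1908
E_loss = pi * 468380.0000 * 0.0632 * 0.1908
E_loss = 17744.5152


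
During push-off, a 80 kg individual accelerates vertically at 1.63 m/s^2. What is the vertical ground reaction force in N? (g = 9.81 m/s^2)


GRF = m * (g + a)
GRF = 80 * (9.81 + 1.63)
GRF = 80 * 11.4400
GRF = 915.2000


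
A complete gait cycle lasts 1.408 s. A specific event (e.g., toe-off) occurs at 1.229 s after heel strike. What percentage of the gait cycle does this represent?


pct = (event_time / cycle_time) * 100
pct = (1.229 / 1.408) * 100
ratio = 0.8729
pct = 87.2869


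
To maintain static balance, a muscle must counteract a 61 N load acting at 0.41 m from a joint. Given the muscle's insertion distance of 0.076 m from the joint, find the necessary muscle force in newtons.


F_muscle = W * d_load / d_muscle
F_muscle = 61 * 0.41 / 0.076
Numerator = 25.0100
F_muscle = 329.0789
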